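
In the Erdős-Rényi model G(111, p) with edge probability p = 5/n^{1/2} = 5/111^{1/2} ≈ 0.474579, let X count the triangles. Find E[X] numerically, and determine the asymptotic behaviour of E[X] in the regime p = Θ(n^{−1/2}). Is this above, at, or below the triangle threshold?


Number of potential triangles: C(111, 3) = 221815.
Each occurs with probability p³ ≈ (0.474579)³ ≈ 1.06887162e-01.
By linearity: E[X] = C(111, 3)·p³ ≈ 221815 · 1.06887162e-01 ≈ 23709.175769.
Since α = 1/2 < 1, p = c/n^{1/2} ≫ 1/n is above the triangle threshold p ~ 1/n. Asymptotically E[X] ~ (c³/6)·n^{3(1−α)} = (5³/6)·n^{1.5} → ∞; triangles are abundant w.h.p.

E[X] ≈ 23709.175769; in regime p = Θ(1/n^{1/2}) E[X] diverges (above the triangle threshold p ~ 1/n).


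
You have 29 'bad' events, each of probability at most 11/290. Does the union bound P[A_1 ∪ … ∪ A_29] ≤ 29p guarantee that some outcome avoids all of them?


Union bound: P[∪_{i=1}^{29} A_i] ≤ Σ_i P[A_i] ≤ 29·p = 29·(11/290) = 11/10.
Numerically: 11/10 ≈ 1.10000.
Is 11/10 < 1? NO.
Since the bound 11/10 is ≥ 1, the union bound is uninformative here; it does NOT by itself certify existence.

29·p = 11/10 ≈ 1.10000; existence NOT certified by the union bound.


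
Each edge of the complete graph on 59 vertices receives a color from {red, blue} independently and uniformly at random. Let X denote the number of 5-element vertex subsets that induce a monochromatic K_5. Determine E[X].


Let X = Σ_S X_S over the C(59, 5) = 5006386 subsets S of size 5, where X_S = 1 if the K_5 on S is monochromatic.
For a fixed S, the K_5 on S has C(5, 2) = 10 edges. P[all 10 edges red] = (1/2)^10, and likewise for blue, so P[monochromatic] = 2·(1/2)^10 = 2^{1 − 10} = 1/512.
Summing: E[X] = C(59, 5) · 2^{1 − 10} = 5006386 · 1/512 = 2503193/256.
Numerically: E[X] ≈ 9778.0977.

E[X] = C(59,5)·2^(1−C(5,2)) = 2503193/256 ≈ 9778.0977.


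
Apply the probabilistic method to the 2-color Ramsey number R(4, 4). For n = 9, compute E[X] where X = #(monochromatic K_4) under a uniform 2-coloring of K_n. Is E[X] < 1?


E[X] = C(9, 4) · 2^{1 − 6} = 126 · 2^{−5} = 126/32.
As a reduced fraction: E[X] = 63/16 ≈ 3.93750.
Is E[X] < 1? NO.
Since E[X] ≥ 1, the first-moment bound is inconclusive at n = 9; it does NOT by itself certify R(4, 4) > 9.

E[X] = 63/16 ≈ 3.93750; E[X] ≥ 1; first-moment method inconclusive here.


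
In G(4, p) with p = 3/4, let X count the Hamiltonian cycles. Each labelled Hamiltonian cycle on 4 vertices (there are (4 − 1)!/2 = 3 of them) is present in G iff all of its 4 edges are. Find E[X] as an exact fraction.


K_4 has (4 − 1)!/2 = 3 labelled Hamiltonian cycles.
For each such Hamiltonian cycle H, let X_H = 1 if all 4 edges of H are present in G. Then P[X_H = 1] = p^{4} = (3/4)^{4} = 81/256.
Summing the indicators: E[X] = Σ_H E[X_H] = 3 · p^{4} = 3 · 81/256 = 243/256.
Numerically: E[X] ≈ 0.949219.

E[X] = 3 · (3/4)^{4} = 243/256 ≈ 0.949219.


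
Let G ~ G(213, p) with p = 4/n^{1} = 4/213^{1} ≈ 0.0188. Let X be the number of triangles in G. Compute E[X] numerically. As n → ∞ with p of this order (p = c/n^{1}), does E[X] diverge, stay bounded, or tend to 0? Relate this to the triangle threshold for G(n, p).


Number of potential triangles: C(213, 3) = 1587986.
Each occurs with probability p³ ≈ (0.0188)³ ≈ 6.62279e-06.
By linearity: E[X] = C(213, 3)·p³ ≈ 1587986 · 6.62279e-06 ≈ 10.517.
Here α = 1, so p = 4/n is exactly at the triangle threshold p ~ 1/n. Asymptotically E[X] → c³/6 = 4³/6 = 32/3 ≈ 10.667, a bounded constant. In this regime the triangle count is asymptotically Poisson(c³/6).

E[X] ≈ 10.517; in regime p = Θ(1/n^{1}) E[X] stays bounded (at the triangle threshold p ~ 1/n).


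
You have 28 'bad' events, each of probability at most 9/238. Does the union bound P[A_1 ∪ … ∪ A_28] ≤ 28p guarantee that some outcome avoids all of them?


Union bound: P[∪_{i=1}^{28} A_i] ≤ Σ_i P[A_i] ≤ 28·p = 28·(9/238) = 18/17.
Numerically: 18/17 ≈ 1.0588235.
Is 18/17 < 1? NO.
Since the bound 18/17 is ≥ 1, the union bound is uninformative here; it does NOT by itself certify existence.

28·p = 18/17 ≈ 1.0588235; existence NOT certified by the union bound.


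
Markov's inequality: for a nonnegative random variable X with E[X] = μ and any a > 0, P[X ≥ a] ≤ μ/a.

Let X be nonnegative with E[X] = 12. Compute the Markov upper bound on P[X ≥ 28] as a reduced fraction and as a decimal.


μ = E[X] = 12, a = 28.
Markov: P[X ≥ 28] ≤ μ/a = (12)/28 = 3/7.
Numerically: ≈ 0.42857.
(Since a = 28 > μ = 12.00000, the bound 3/7 is < 1 and informative.)

P[X ≥ 28] ≤ 3/7 ≈ 0.42857.


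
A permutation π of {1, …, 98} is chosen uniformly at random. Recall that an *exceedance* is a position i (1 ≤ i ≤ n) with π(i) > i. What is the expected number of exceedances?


Write X = Σ_{i=1}^{98} X_i, where X_i = 1_{π(i) > i}.
For each fixed i, π(i) is uniform over {1, …, 98} (marginal of a uniform permutation), so P[π(i) > i] = (n − i)/n. Summing: Σ_{i=1}^{98} (n − i)/n = (0 + 1 + … + 97)/98 = 98(98 − 1)/(2·98) = (98 − 1)/2.
Hence E[X] = Σ_{i=1}^{98} (98 − i)/98 = 97/2 ≈ 48.5000.

E[X] = 97/2 = 48.5000.


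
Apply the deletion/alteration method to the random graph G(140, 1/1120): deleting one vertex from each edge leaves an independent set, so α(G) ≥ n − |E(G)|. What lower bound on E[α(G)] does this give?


E[|E(G)|] = C(140, 2)·p = 9730 · (1/1120) = 139/16.
E[α(G)] ≥ n − E[|E(G)|] = 140 − 139/16 = 2101/16.
Numerically: ≈ 131.312.
(This is only a lower bound; the true E[α(G)] may be larger.)

E[α(G)] ≥ 2101/16 ≈ 131.312.


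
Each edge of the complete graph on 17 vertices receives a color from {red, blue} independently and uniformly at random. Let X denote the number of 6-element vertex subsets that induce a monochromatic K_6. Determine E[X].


Let X = Σ_S X_S over the C(17, 6) = 12376 subsets S of size 6, where X_S = 1 if the K_6 on S is monochromatic.
For a fixed S, the K_6 on S has C(6, 2) = 15 edges. P[all 15 edges red] = (1/2)^15, and likewise for blue, so P[monochromatic] = 2·(1/2)^15 = 2^{1 − 15} = 1/16384.
By linearity: E[X] = C(17, 6) · 2^{1 − 15} = 12376 · 1/16384 = 1547/2048.
Numerically: E[X] ≈ 0.755371.

E[X] = C(17,6)·2^(1−C(6,2)) = 1547/2048 ≈ 0.755371.


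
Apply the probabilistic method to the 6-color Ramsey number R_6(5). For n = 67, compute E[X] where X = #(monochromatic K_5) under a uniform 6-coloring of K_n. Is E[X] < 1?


E[X] = C(67, 5) · 6^{1 − 10} = 9657648 · 6^{−9} = 9657648/10077696.
As a reduced fraction: E[X] = 67067/69984 ≈ 0.95832.
Is E[X] < 1? YES.
Since E[X] < 1, there exists a 6-coloring of K_{67} with no monochromatic K_5; hence R_6(5) > 67.

E[X] = 67067/69984 ≈ 0.95832; E[X] < 1, so R_6(5) > 67.


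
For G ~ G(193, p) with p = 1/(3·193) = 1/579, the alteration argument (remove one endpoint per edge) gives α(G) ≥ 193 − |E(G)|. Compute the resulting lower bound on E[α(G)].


E[|E(G)|] = C(193, 2)·p = 18528 · (1/579) = 32.
E[α(G)] ≥ n − E[|E(G)|] = 193 − 32 = 161.
Numerically: ≈ 161.000.
(This is only a lower bound; the true E[α(G)] may be larger.)

E[α(G)] ≥ 161 ≈ 161.000.


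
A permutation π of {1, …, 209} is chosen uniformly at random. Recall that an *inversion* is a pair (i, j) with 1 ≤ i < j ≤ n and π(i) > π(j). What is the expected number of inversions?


Write X = Σ X_I over the C(209, 2) = 21736 pairs i < j, with X_I the indicator of one inversion.
There are 21736 indicators.
For each fixed pair i < j, the values π(i) and π(j) are two distinct elements of {1, …, 209} in uniformly random order; by symmetry P[π(i) > π(j)] = 1/2.
By linearity: E[X] = 21736 · (1/2) = C(209, 2) · (1/2) = 21736/2 = 10868 ≈ 10868.0000.

E[X] = 10868 = 10868.0000.


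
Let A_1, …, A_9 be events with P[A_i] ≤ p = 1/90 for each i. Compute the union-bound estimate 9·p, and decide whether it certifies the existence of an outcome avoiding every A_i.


Union bound: P[∪_{i=1}^{9} A_i] ≤ Σ_i P[A_i] ≤ 9·p = 9·(1/90) = 1/10.
Numerically: 1/10 ≈ 0.1000000.
Is 1/10 < 1? YES.
Since P[∪ A_i] ≤ 1/10 < 1, the complement has P[∩ A_i^c] ≥ 1 − 1/10 = 9/10 > 0, so some outcome avoids every A_i.

9·p = 1/10 ≈ 0.1000000; existence CERTIFIED by the union bound.


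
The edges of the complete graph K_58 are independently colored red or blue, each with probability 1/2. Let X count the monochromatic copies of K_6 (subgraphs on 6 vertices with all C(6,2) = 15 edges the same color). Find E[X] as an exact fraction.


Let X = Σ_S X_S over the C(58, 6) = 40475358 subsets S of size 6, where X_S = 1 if the K_6 on S is monochromatic.
For a fixed S, the K_6 on S has C(6, 2) = 15 edges. P[all 15 edges red] = (1/2)^15, and likewise for blue, so P[monochromatic] = 2·(1/2)^15 = 2^{1 − 15} = 1/16384.
By linearity: E[X] = C(58, 6) · 2^{1 − 15} = 40475358 · 1/16384 = 20237679/8192.
Numerically: E[X] ≈ 2470.41980.

E[X] = C(58,6)·2^(1−C(6,2)) = 20237679/8192 ≈ 2470.41980.


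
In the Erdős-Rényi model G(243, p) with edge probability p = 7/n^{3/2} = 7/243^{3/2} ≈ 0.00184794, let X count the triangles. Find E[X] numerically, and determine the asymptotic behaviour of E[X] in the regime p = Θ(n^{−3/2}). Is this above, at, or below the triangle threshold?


Number of potential triangles: C(243, 3) = 2362041.
Each occurs with probability p³ ≈ (0.00184794)³ ≈ 6.31053077e-09.
By linearity: E[X] = C(243, 3)·p³ ≈ 2362041 · 6.31053077e-09 ≈ 0.014906.
Since α = 3/2 > 1, p = c/n^{3/2} = o(1/n) is below the triangle threshold p ~ 1/n. Asymptotically E[X] ~ (c³/6)·n^{3(1−α)} = (7³/6)·n^{-1.5} → 0, so by Markov's inequality G has no triangles w.h.p.

E[X] ≈ 0.014906; in regime p = Θ(1/n^{3/2}) E[X] tends to 0 (below the triangle threshold p ~ 1/n).


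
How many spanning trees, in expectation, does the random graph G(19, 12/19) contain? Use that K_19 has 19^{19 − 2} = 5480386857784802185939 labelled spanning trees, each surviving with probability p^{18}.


K_19 has 19^{19 − 2} = 5480386857784802185939 labelled spanning trees.
For each such spanning tree H, let X_H = 1 if all 18 edges of H are present in G. Then P[X_H = 1] = p^{18} = (12/19)^{18} = 26623333280885243904/104127350297911241532841.
By linearity of expectation: E[X] = Σ_H E[X_H] = 5480386857784802185939 · p^{18} = 5480386857784802185939 · 26623333280885243904/104127350297911241532841 = 26623333280885243904/19.
Numerically: E[X] ≈ 1.401e+18.

E[X] = 5480386857784802185939 · (12/19)^{18} = 26623333280885243904/19 ≈ 1.401e+18.


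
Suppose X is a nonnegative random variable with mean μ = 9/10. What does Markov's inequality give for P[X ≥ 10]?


μ = E[X] = 9/10, a = 10.
Markov: P[X ≥ 10] ≤ μ/a = (9/10)/10 = 9/100.
Numerically: ≈ 0.090.
(Since a = 10 > μ = 0.900, the bound 9/100 is < 1 and informative.)

P[X ≥ 10] ≤ 9/100 ≈ 0.090.


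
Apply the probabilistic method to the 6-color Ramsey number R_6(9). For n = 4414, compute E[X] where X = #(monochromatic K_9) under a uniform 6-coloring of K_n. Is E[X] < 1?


E[X] = C(4414, 9) · 6^{1 − 36} = 1738535657024887384307025382 · 6^{−35} = 1738535657024887384307025382/1719070799748422591028658176.
As a reduced fraction: E[X] = 869267828512443692153512691/859535399874211295514329088 ≈ 1.0113.
Is E[X] < 1? NO.
Since E[X] ≥ 1, the first-moment bound is inconclusive at n = 4414; it does NOT by itself certify R_6(9) > 4414.

E[X] = 869267828512443692153512691/859535399874211295514329088 ≈ 1.0113; E[X] ≥ 1; first-moment method inconclusive here.


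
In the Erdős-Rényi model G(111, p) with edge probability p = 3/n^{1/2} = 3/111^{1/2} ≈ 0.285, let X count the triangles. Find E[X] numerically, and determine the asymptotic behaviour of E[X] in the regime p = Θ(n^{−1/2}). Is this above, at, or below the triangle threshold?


Number of potential triangles: C(111, 3) = 221815.
Each occurs with probability p³ ≈ (0.285)³ ≈ 2.30876e-02.
By linearity: E[X] = C(111, 3)·p³ ≈ 221815 · 2.30876e-02 ≈ 5121.182.
Since α = 1/2 < 1, p = c/n^{1/2} ≫ 1/n is above the triangle threshold p ~ 1/n. Asymptotically E[X] ~ (c³/6)·n^{3(1−α)} = (3³/6)·n^{1.5} → ∞; triangles are abundant w.h.p.

E[X] ≈ 5121.182; in regime p = Θ(1/n^{1/2}) E[X] diverges (above the triangle threshold p ~ 1/n).


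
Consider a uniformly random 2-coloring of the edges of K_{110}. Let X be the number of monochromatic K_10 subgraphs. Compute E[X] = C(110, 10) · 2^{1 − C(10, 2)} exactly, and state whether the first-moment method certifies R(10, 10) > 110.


E[X] = C(110, 10) · 2^{1 − 45} = 46897636623981 · 2^{−44} = 46897636623981/17592186044416.
As a reduced fraction: E[X] = 46897636623981/17592186044416 ≈ 2.665822.
Is E[X] < 1? NO.
Since E[X] ≥ 1, the first-moment bound is inconclusive at n = 110; it does NOT by itself certify R(10, 10) > 110.

E[X] = 46897636623981/17592186044416 ≈ 2.665822; E[X] ≥ 1; first-moment method inconclusive here.


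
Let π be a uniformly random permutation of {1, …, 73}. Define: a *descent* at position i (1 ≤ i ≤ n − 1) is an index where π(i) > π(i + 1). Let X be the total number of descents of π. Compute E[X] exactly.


Write X = Σ X_I over i = 1, …, 72, with X_I the indicator of one descent.
There are 72 indicators.
For each fixed i, the pair (π(i), π(i+1)) is a uniformly random ordered pair of distinct values from {1, …, 73}; by symmetry P[π(i) > π(i+1)] = 1/2.
By linearity: E[X] = 72 · (1/2) = (73 − 1) · (1/2) = 36 ≈ 36.000000.

E[X] = 36 = 36.000000.


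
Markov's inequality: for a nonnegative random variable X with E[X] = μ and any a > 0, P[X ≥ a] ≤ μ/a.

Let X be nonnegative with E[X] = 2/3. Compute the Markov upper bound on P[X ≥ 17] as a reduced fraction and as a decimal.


μ = E[X] = 2/3, a = 17.
Markov: P[X ≥ 17] ≤ μ/a = (2/3)/17 = 2/51.
Numerically: ≈ 0.039216.
(Since a = 17 > μ = 0.666667, the bound 2/51 is < 1 and informative.)

P[X ≥ 17] ≤ 2/51 ≈ 0.039216.


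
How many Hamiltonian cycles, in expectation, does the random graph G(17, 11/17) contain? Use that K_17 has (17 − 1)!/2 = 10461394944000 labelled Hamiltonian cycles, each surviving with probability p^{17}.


K_17 has (17 − 1)!/2 = 10461394944000 labelled Hamiltonian cycles.
For each such Hamiltonian cycle H, let X_H = 1 if all 17 edges of H are present in G. Then P[X_H = 1] = p^{17} = (11/17)^{17} = 505447028499293771/827240261886336764177.
By linearity: E[X] = Σ_H E[X_H] = 10461394944000 · p^{17} = 10461394944000 · 505447028499293771/827240261886336764177 = 5287680988402335763510093824000/827240261886336764177.
Numerically: E[X] ≈ 6.392e+09.

E[X] = 10461394944000 · (11/17)^{17} = 5287680988402335763510093824000/827240261886336764177 ≈ 6.392e+09.


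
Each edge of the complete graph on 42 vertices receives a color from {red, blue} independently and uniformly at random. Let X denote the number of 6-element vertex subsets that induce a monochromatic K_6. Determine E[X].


Let X = Σ_S X_S over the C(42, 6) = 5245786 subsets S of size 6, where X_S = 1 if the K_6 on S is monochromatic.
For a fixed S, the K_6 on S has C(6, 2) = 15 edges. P[all 15 edges red] = (1/2)^15, and likewise for blue, so P[monochromatic] = 2·(1/2)^15 = 2^{1 − 15} = 1/16384.
Summing: E[X] = C(42, 6) · 2^{1 − 15} = 5245786 · 1/16384 = 2622893/8192.
Numerically: E[X] ≈ 320.177.

E[X] = C(42,6)·2^(1−C(6,2)) = 2622893/8192 ≈ 320.177.


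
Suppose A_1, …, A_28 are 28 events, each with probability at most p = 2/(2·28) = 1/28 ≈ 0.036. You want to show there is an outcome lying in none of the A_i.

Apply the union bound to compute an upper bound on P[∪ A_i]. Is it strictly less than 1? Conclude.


Union bound: P[∪_{i=1}^{28} A_i] ≤ Σ_i P[A_i] ≤ 28·p = 28·(1/28) = 1.
Numerically: 1 ≈ 1.000.
Is 1 < 1? NO.
Since the bound 1 is ≥ 1, the union bound is uninformative here; it does NOT by itself certify existence.

28·p = 1 ≈ 1.000; existence NOT certified by the union bound.


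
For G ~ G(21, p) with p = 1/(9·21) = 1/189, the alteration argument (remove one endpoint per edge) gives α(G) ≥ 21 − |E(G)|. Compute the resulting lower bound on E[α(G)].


E[|E(G)|] = C(21, 2)·p = 210 · (1/189) = 10/9.
E[α(G)] ≥ n − E[|E(G)|] = 21 − 10/9 = 179/9.
Numerically: ≈ 19.88889.
(This is only a lower bound; the true E[α(G)] may be larger.)

E[α(G)] ≥ 179/9 ≈ 19.88889.


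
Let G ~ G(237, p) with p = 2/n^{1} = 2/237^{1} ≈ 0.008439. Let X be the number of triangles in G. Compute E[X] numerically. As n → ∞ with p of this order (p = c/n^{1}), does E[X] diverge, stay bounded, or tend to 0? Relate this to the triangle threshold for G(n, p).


Number of potential triangles: C(237, 3) = 2190670.
Each occurs with probability p³ ≈ (0.008439)³ ≈ 6.009591e-07.
By linearity: E[X] = C(237, 3)·p³ ≈ 2190670 · 6.009591e-07 ≈ 1.3165.
Here α = 1, so p = 2/n is exactly at the triangle threshold p ~ 1/n. Asymptotically E[X] → c³/6 = 2³/6 = 4/3 ≈ 1.3333, a bounded constant. In this regime the triangle count is asymptotically Poisson(c³/6).

E[X] ≈ 1.3165; in regime p = Θ(1/n^{1}) E[X] stays bounded (at the triangle threshold p ~ 1/n).


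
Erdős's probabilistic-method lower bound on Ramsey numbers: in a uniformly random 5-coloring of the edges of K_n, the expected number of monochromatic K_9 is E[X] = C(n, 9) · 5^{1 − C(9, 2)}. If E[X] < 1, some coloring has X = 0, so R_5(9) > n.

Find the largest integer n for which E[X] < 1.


We need C(n, 9) · 5^{1 − 36} < 1, i.e. C(n, 9) < 5^{36 − 1} = 2910383045673370361328125.
Check values of n near the boundary:
  n = 2168: C(2168, 9) = 2867804175977929537095120; 2867804175977929537095120 < 2910383045673370361328125? YES
  n = 2169: C(2169, 9) = 2879753360044504243499683; 2879753360044504243499683 < 2910383045673370361328125? YES
  n = 2170: C(2170, 9) = 2891746779868845075610510; 2891746779868845075610510 < 2910383045673370361328125? YES
  n = 2171: C(2171, 9) = 2903784578674959601827205; 2903784578674959601827205 < 2910383045673370361328125? YES
  n = 2172: C(2172, 9) = 2915866900084148060642020; 2915866900084148060642020 < 2910383045673370361328125? NO
  n = 2173: C(2173, 9) = 2927993888115921319674265; 2927993888115921319674265 < 2910383045673370361328125? NO
The largest n with C(n, 9) < 2910383045673370361328125 is n = 2171 (where E[X] = 580756915734991920365441/582076609134674072265625 ≈ 0.998). Hence R_5(9) > 2171, i.e. R_5(9) ≥ 2172.

Largest n = 2171; hence R_5(9) > 2171.


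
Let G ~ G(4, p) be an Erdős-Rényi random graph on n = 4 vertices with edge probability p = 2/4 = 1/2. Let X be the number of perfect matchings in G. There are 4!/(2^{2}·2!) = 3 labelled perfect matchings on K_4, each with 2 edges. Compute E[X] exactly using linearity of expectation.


K_4 has 4!/(2^{2}·2!) = 3 labelled perfect matchings.
For each such perfect matching H, let X_H = 1 if all 2 edges of H are present in G. Then P[X_H = 1] = p^{2} = (1/2)^{2} = 1/4.
Summing the indicators: E[X] = Σ_H E[X_H] = 3 · p^{2} = 3 · 1/4 = 3/4.
Numerically: E[X] ≈ 0.75.

E[X] = 3 · (1/2)^{2} = 3/4 ≈ 0.75.


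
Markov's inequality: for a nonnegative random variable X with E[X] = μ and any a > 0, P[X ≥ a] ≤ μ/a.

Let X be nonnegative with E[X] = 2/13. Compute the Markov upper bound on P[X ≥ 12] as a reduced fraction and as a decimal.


μ = E[X] = 2/13, a = 12.
Markov: P[X ≥ 12] ≤ μ/a = (2/13)/12 = 1/78.
Numerically: ≈ 0.01282.
(Since a = 12 > μ = 0.15385, the bound 1/78 is < 1 and informative.)

P[X ≥ 12] ≤ 1/78 ≈ 0.01282.


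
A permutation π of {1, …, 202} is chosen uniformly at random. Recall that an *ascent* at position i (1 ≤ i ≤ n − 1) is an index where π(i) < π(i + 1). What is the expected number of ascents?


Write X = Σ X_I over i = 1, …, 201, with X_I the indicator of one ascent.
There are 201 indicators.
For each fixed i, the pair (π(i), π(i+1)) is a uniformly random ordered pair of distinct values from {1, …, 202}; by symmetry P[π(i) < π(i+1)] = 1/2.
By linearity: E[X] = 201 · (1/2) = (202 − 1) · (1/2) = 201/2 ≈ 100.50000.

E[X] = 201/2 = 100.50000.


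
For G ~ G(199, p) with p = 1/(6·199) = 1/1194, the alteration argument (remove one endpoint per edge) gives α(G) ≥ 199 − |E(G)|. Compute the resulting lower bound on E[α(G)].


E[|E(G)|] = C(199, 2)·p = 19701 · (1/1194) = 33/2.
E[α(G)] ≥ n − E[|E(G)|] = 199 − 33/2 = 365/2.
Numerically: ≈ 182.50000.
(This is only a lower bound; the true E[α(G)] may be larger.)

E[α(G)] ≥ 365/2 ≈ 182.50000.


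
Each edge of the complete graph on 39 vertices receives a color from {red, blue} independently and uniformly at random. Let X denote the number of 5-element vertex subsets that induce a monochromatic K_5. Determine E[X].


Let X = Σ_S X_S over the C(39, 5) = 575757 subsets S of size 5, where X_S = 1 if the K_5 on S is monochromatic.
For a fixed S, the K_5 on S has C(5, 2) = 10 edges. P[all 10 edges red] = (1/2)^10, and likewise for blue, so P[monochromatic] = 2·(1/2)^10 = 2^{1 − 10} = 1/512.
By linearity of expectation: E[X] = C(39, 5) · 2^{1 − 10} = 575757 · 1/512 = 575757/512.
Numerically: E[X] ≈ 1124.525391.

E[X] = C(39,5)·2^(1−C(5,2)) = 575757/512 ≈ 1124.525391.


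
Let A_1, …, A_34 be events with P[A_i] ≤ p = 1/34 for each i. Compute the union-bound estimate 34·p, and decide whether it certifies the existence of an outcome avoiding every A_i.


Union bound: P[∪_{i=1}^{34} A_i] ≤ Σ_i P[A_i] ≤ 34·p = 34·(1/34) = 1.
Numerically: 1 ≈ 1.00000.
Is 1 < 1? NO.
Since the bound 1 is ≥ 1, the union bound is uninformative here; it does NOT by itself certify existence.

34·p = 1 ≈ 1.00000; existence NOT certified by the union bound.


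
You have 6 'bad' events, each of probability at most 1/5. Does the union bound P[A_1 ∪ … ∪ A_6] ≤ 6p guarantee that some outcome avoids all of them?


Union bound: P[∪_{i=1}^{6} A_i] ≤ Σ_i P[A_i] ≤ 6·p = 6·(1/5) = 6/5.
Numerically: 6/5 ≈ 1.200.
Is 6/5 < 1? NO.
Since the bound 6/5 is ≥ 1, the union bound is uninformative here; it does NOT by itself certify existence.

6·p = 6/5 ≈ 1.200; existence NOT certified by the union bound.


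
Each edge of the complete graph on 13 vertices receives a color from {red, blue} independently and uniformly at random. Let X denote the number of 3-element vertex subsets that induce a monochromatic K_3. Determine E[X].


Let X = Σ_S X_S over the C(13, 3) = 286 subsets S of size 3, where X_S = 1 if the K_3 on S is monochromatic.
For a fixed S, the K_3 on S has C(3, 2) = 3 edges. P[all 3 edges red] = (1/2)^3, and likewise for blue, so P[monochromatic] = 2·(1/2)^3 = 2^{1 − 3} = 1/4.
Summing: E[X] = C(13, 3) · 2^{1 − 3} = 286 · 1/4 = 143/2.
Numerically: E[X] ≈ 71.500000.

E[X] = C(13,3)·2^(1−C(3,2)) = 143/2 ≈ 71.500000.


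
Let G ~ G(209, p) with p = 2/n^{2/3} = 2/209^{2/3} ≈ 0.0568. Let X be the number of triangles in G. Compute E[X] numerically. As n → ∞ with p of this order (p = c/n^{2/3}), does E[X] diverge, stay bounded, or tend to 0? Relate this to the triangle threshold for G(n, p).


Number of potential triangles: C(209, 3) = 1499784.
Each occurs with probability p³ ≈ (0.0568)³ ≈ 1.83146e-04.
By linearity: E[X] = C(209, 3)·p³ ≈ 1499784 · 1.83146e-04 ≈ 274.679.
Since α = 2/3 < 1, p = c/n^{2/3} ≫ 1/n is above the triangle threshold p ~ 1/n. Asymptotically E[X] ~ (c³/6)·n^{3(1−α)} = (2³/6)·n^{1} → ∞; triangles are abundant w.h.p.

E[X] ≈ 274.679; in regime p = Θ(1/n^{2/3}) E[X] diverges (above the triangle threshold p ~ 1/n).


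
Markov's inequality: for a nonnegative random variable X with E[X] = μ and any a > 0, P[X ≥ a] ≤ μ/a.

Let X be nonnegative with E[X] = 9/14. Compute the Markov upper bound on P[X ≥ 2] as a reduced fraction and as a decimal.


μ = E[X] = 9/14, a = 2.
Markov: P[X ≥ 2] ≤ μ/a = (9/14)/2 = 9/28.
Numerically: ≈ 0.3214.
(Since a = 2 > μ = 0.6429, the bound 9/28 is < 1 and informative.)

P[X ≥ 2] ≤ 9/28 ≈ 0.3214.


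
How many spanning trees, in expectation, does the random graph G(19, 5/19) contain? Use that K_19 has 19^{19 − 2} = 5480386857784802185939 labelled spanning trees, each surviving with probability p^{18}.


K_19 has 19^{19 − 2} = 5480386857784802185939 labelled spanning trees.
For each such spanning tree H, let X_H = 1 if all 18 edges of H are present in G. Then P[X_H = 1] = p^{18} = (5/19)^{18} = 3814697265625/104127350297911241532841.
By linearity: E[X] = Σ_H E[X_H] = 5480386857784802185939 · p^{18} = 5480386857784802185939 · 3814697265625/104127350297911241532841 = 3814697265625/19.
Numerically: E[X] ≈ 2.008e+11.

E[X] = 5480386857784802185939 · (5/19)^{18} = 3814697265625/19 ≈ 2.008e+11.


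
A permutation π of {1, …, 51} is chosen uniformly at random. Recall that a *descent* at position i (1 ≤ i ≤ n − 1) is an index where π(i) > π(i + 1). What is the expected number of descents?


Write X = Σ X_I over i = 1, …, 50, with X_I the indicator of one descent.
There are 50 indicators.
For each fixed i, the pair (π(i), π(i+1)) is a uniformly random ordered pair of distinct values from {1, …, 51}; by symmetry P[π(i) > π(i+1)] = 1/2.
By linearity: E[X] = 50 · (1/2) = (51 − 1) · (1/2) = 25 ≈ 25.00000.

E[X] = 25 = 25.00000.


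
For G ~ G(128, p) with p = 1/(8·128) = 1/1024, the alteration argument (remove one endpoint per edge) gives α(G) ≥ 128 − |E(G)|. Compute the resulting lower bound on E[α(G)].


E[|E(G)|] = C(128, 2)·p = 8128 · (1/1024) = 127/16.
E[α(G)] ≥ n − E[|E(G)|] = 128 − 127/16 = 1921/16.
Numerically: ≈ 120.0625.
(This is only a lower bound; the true E[α(G)] may be larger.)

E[α(G)] ≥ 1921/16 ≈ 120.0625.


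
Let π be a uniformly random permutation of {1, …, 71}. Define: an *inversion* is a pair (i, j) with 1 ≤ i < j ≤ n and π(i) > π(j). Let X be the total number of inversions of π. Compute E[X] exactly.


Write X = Σ X_I over the C(71, 2) = 2485 pairs i < j, with X_I the indicator of one inversion.
There are 2485 indicators.
For each fixed pair i < j, the values π(i) and π(j) are two distinct elements of {1, …, 71} in uniformly random order; by symmetry P[π(i) > π(j)] = 1/2.
By linearity: E[X] = 2485 · (1/2) = C(71, 2) · (1/2) = 2485/2 = 2485/2 ≈ 1242.5000.

E[X] = 2485/2 = 1242.5000.


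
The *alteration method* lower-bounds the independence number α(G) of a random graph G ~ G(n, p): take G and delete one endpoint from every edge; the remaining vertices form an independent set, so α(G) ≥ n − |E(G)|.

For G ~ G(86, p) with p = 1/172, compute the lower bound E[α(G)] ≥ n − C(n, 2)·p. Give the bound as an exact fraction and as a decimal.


E[|E(G)|] = C(86, 2)·p = 3655 · (1/172) = 85/4.
E[α(G)] ≥ n − E[|E(G)|] = 86 − 85/4 = 259/4.
Numerically: ≈ 64.7500.
(This is only a lower bound; the true E[α(G)] may be larger.)

E[α(G)] ≥ 259/4 ≈ 64.7500.


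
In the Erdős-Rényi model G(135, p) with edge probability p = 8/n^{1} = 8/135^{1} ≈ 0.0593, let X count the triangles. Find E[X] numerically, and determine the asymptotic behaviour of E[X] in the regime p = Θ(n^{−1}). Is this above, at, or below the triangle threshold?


Number of potential triangles: C(135, 3) = 400995.
Each occurs with probability p³ ≈ (0.0593)³ ≈ 2.08098e-04.
By linearity: E[X] = C(135, 3)·p³ ≈ 400995 · 2.08098e-04 ≈ 83.446.
Here α = 1, so p = 8/n is exactly at the triangle threshold p ~ 1/n. Asymptotically E[X] → c³/6 = 8³/6 = 256/3 ≈ 85.333, a bounded constant. In this regime the triangle count is asymptotically Poisson(c³/6).

E[X] ≈ 83.446; in regime p = Θ(1/n^{1}) E[X] stays bounded (at the triangle threshold p ~ 1/n).


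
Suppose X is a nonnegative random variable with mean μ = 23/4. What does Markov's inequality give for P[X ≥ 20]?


μ = E[X] = 23/4, a = 20.
Markov: P[X ≥ 20] ≤ μ/a = (23/4)/20 = 23/80.
Numerically: ≈ 0.2875.
(Since a = 20 > μ = 5.7500, the bound 23/80 is < 1 and informative.)

P[X ≥ 20] ≤ 23/80 ≈ 0.2875.


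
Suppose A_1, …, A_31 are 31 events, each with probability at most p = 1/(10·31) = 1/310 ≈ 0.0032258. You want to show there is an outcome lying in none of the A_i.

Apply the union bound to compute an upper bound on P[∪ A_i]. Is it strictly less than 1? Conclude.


Union bound: P[∪_{i=1}^{31} A_i] ≤ Σ_i P[A_i] ≤ 31·p = 31·(1/310) = 1/10.
Numerically: 1/10 ≈ 0.1000000.
Is 1/10 < 1? YES.
Since P[∪ A_i] ≤ 1/10 < 1, the complement has P[∩ A_i^c] ≥ 1 − 1/10 = 9/10 > 0, so some outcome avoids every A_i.

31·p = 1/10 ≈ 0.1000000; existence CERTIFIED by the union bound.


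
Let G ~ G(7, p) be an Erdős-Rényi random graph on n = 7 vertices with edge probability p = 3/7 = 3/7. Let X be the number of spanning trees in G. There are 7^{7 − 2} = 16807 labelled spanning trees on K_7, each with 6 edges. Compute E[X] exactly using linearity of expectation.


K_7 has 7^{7 − 2} = 16807 labelled spanning trees.
For each such spanning tree H, let X_H = 1 if all 6 edges of H are present in G. Then P[X_H = 1] = p^{6} = (3/7)^{6} = 729/117649.
Summing the indicators: E[X] = Σ_H E[X_H] = 16807 · p^{6} = 16807 · 729/117649 = 729/7.
Numerically: E[X] ≈ 104.14.

E[X] = 16807 · (3/7)^{6} = 729/7 ≈ 104.14.


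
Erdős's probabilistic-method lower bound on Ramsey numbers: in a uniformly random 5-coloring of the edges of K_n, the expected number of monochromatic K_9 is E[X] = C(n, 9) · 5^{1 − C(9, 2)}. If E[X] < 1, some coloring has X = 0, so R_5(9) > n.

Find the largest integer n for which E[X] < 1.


We need C(n, 9) · 5^{1 − 36} < 1, i.e. C(n, 9) < 5^{36 − 1} = 2910383045673370361328125.
Check values of n near the boundary:
  n = 2166: C(2166, 9) = 2844037944203015677277940; 2844037944203015677277940 < 2910383045673370361328125? YES
  n = 2167: C(2167, 9) = 2855899084841489792706810; 2855899084841489792706810 < 2910383045673370361328125? YES
  n = 2168: C(2168, 9) = 2867804175977929537095120; 2867804175977929537095120 < 2910383045673370361328125? YES
  n = 2169: C(2169, 9) = 2879753360044504243499683; 2879753360044504243499683 < 2910383045673370361328125? YES
  n = 2170: C(2170, 9) = 2891746779868845075610510; 2891746779868845075610510 < 2910383045673370361328125? YES
  n = 2171: C(2171, 9) = 2903784578674959601827205; 2903784578674959601827205 < 2910383045673370361328125? YES
  n = 2172: C(2172, 9) = 2915866900084148060642020; 2915866900084148060642020 < 2910383045673370361328125? NO
  n = 2173: C(2173, 9) = 2927993888115921319674265; 2927993888115921319674265 < 2910383045673370361328125? NO
The largest n with C(n, 9) < 2910383045673370361328125 is n = 2171 (where E[X] = 580756915734991920365441/582076609134674072265625 ≈ 0.997733). Hence R_5(9) > 2171, i.e. R_5(9) ≥ 2172.

Largest n = 2171; hence R_5(9) > 2171.


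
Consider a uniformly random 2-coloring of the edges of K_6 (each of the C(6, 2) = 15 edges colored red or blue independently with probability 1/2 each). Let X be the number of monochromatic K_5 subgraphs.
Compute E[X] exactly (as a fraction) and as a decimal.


Let X = Σ_S X_S over the C(6, 5) = 6 subsets S of size 5, where X_S = 1 if the K_5 on S is monochromatic.
For a fixed S, the K_5 on S has C(5, 2) = 10 edges. P[all 10 edges red] = (1/2)^10, and likewise for blue, so P[monochromatic] = 2·(1/2)^10 = 2^{1 − 10} = 1/512.
Summing: E[X] = C(6, 5) · 2^{1 − 10} = 6 · 1/512 = 3/256.
Numerically: E[X] ≈ 0.01172.

E[X] = C(6,5)·2^(1−C(5,2)) = 3/256 ≈ 0.01172.


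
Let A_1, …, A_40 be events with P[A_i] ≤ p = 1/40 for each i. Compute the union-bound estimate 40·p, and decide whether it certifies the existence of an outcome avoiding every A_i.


Union bound: P[∪_{i=1}^{40} A_i] ≤ Σ_i P[A_i] ≤ 40·p = 40·(1/40) = 1.
Numerically: 1 ≈ 1.0000.
Is 1 < 1? NO.
Since the bound 1 is ≥ 1, the union bound is uninformative here; it does NOT by itself certify existence.

40·p = 1 ≈ 1.0000; existence NOT certified by the union bound.


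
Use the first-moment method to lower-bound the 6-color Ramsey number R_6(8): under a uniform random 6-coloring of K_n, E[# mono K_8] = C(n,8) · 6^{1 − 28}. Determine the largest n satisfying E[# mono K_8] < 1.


We need C(n, 8) · 6^{1 − 28} < 1, i.e. C(n, 8) < 6^{28 − 1} = 1023490369077469249536.
Check values of n near the boundary:
  n = 1593: C(1593, 8) = 1010555394551193970323; 1010555394551193970323 < 1023490369077469249536? YES
  n = 1594: C(1594, 8) = 1015652773590544255167; 1015652773590544255167 < 1023490369077469249536? YES
  n = 1595: C(1595, 8) = 1020772636343363633895; 1020772636343363633895 < 1023490369077469249536? YES
  n = 1596: C(1596, 8) = 1025915067760710553965; 1025915067760710553965 < 1023490369077469249536? NO
The largest n with C(n, 8) < 1023490369077469249536 is n = 1595 (where E[X] = 113419181815929292655/113721152119718805504 ≈ 0.9973). Hence R_6(8) > 1595, i.e. R_6(8) ≥ 1596.

Largest n = 1595; hence R_6(8) > 1595.


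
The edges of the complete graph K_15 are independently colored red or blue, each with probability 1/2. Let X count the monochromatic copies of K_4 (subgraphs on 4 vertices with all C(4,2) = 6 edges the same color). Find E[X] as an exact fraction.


Let X = Σ_S X_S over the C(15, 4) = 1365 subsets S of size 4, where X_S = 1 if the K_4 on S is monochromatic.
For a fixed S, the K_4 on S has C(4, 2) = 6 edges. P[all 6 edges red] = (1/2)^6, and likewise for blue, so P[monochromatic] = 2·(1/2)^6 = 2^{1 − 6} = 1/32.
By linearity: E[X] = C(15, 4) · 2^{1 − 6} = 1365 · 1/32 = 1365/32.
Numerically: E[X] ≈ 42.656.

E[X] = C(15,4)·2^(1−C(4,2)) = 1365/32 ≈ 42.656.


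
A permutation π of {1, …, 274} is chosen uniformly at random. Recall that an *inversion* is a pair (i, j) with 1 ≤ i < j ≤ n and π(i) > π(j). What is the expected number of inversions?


Write X = Σ X_I over the C(274, 2) = 37401 pairs i < j, with X_I the indicator of one inversion.
There are 37401 indicators.
For each fixed pair i < j, the values π(i) and π(j) are two distinct elements of {1, …, 274} in uniformly random order; by symmetry P[π(i) > π(j)] = 1/2.
By linearity: E[X] = 37401 · (1/2) = C(274, 2) · (1/2) = 37401/2 = 37401/2 ≈ 18700.5000.

E[X] = 37401/2 = 18700.5000.


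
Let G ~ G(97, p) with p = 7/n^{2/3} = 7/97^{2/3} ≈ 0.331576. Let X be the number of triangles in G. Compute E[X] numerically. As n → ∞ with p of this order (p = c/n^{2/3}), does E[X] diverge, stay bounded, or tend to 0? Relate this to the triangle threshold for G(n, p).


Number of potential triangles: C(97, 3) = 147440.
Each occurs with probability p³ ≈ (0.331576)³ ≈ 3.64544585e-02.
By linearity: E[X] = C(97, 3)·p³ ≈ 147440 · 3.64544585e-02 ≈ 5374.845361.
Since α = 2/3 < 1, p = c/n^{2/3} ≫ 1/n is above the triangle threshold p ~ 1/n. Asymptotically E[X] ~ (c³/6)·n^{3(1−α)} = (7³/6)·n^{1} → ∞; triangles are abundant w.h.p.

E[X] ≈ 5374.845361; in regime p = Θ(1/n^{2/3}) E[X] diverges (above the triangle threshold p ~ 1/n).


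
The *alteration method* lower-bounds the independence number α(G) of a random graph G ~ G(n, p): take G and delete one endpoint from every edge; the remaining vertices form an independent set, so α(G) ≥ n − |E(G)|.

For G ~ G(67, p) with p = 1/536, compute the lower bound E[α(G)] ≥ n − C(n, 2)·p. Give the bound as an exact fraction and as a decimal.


E[|E(G)|] = C(67, 2)·p = 2211 · (1/536) = 33/8.
E[α(G)] ≥ n − E[|E(G)|] = 67 − 33/8 = 503/8.
Numerically: ≈ 62.875000.
(This is only a lower bound; the true E[α(G)] may be larger.)

E[α(G)] ≥ 503/8 ≈ 62.875000.


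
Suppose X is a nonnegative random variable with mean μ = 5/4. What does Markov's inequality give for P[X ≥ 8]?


μ = E[X] = 5/4, a = 8.
Markov: P[X ≥ 8] ≤ μ/a = (5/4)/8 = 5/32.
Numerically: ≈ 0.156250.
(Since a = 8 > μ = 1.250000, the bound 5/32 is < 1 and informative.)

P[X ≥ 8] ≤ 5/32 ≈ 0.156250.


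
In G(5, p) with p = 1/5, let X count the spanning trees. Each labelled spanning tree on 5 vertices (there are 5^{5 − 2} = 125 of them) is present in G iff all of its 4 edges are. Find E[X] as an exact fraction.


K_5 has 5^{5 − 2} = 125 labelled spanning trees.
For each such spanning tree H, let X_H = 1 if all 4 edges of H are present in G. Then P[X_H = 1] = p^{4} = (1/5)^{4} = 1/625.
By linearity: E[X] = Σ_H E[X_H] = 125 · p^{4} = 125 · 1/625 = 1/5.
Numerically: E[X] ≈ 0.2.

E[X] = 125 · (1/5)^{4} = 1/5 ≈ 0.2.


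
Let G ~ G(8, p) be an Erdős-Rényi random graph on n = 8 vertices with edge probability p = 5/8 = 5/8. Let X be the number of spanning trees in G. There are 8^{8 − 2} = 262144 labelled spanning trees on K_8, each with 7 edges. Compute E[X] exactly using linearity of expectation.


K_8 has 8^{8 − 2} = 262144 labelled spanning trees.
For each such spanning tree H, let X_H = 1 if all 7 edges of H are present in G. Then P[X_H = 1] = p^{7} = (5/8)^{7} = 78125/2097152.
By linearity of expectation: E[X] = Σ_H E[X_H] = 262144 · p^{7} = 262144 · 78125/2097152 = 78125/8.
Numerically: E[X] ≈ 9765.62.

E[X] = 262144 · (5/8)^{7} = 78125/8 ≈ 9765.62.


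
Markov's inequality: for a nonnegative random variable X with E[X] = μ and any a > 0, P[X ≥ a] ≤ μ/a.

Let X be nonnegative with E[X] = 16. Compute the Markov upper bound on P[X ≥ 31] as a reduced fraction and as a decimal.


μ = E[X] = 16, a = 31.
Markov: P[X ≥ 31] ≤ μ/a = (16)/31 = 16/31.
Numerically: ≈ 0.5161.
(Since a = 31 > μ = 16.0000, the bound 16/31 is < 1 and informative.)

P[X ≥ 31] ≤ 16/31 ≈ 0.5161.


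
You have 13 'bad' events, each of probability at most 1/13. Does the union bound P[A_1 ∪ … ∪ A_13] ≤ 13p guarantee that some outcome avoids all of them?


Union bound: P[∪_{i=1}^{13} A_i] ≤ Σ_i P[A_i] ≤ 13·p = 13·(1/13) = 1.
Numerically: 1 ≈ 1.0000000.
Is 1 < 1? NO.
Since the bound 1 is ≥ 1, the union bound is uninformative here; it does NOT by itself certify existence.

13·p = 1 ≈ 1.0000000; existence NOT certified by the union bound.


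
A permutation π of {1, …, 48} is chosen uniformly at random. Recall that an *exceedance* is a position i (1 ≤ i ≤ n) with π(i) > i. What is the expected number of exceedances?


Write X = Σ_{i=1}^{48} X_i, where X_i = 1_{π(i) > i}.
For each fixed i, π(i) is uniform over {1, …, 48} (marginal of a uniform permutation), so P[π(i) > i] = (n − i)/n. Summing: Σ_{i=1}^{48} (n − i)/n = (0 + 1 + … + 47)/48 = 48(48 − 1)/(2·48) = (48 − 1)/2.
Hence E[X] = Σ_{i=1}^{48} (48 − i)/48 = 47/2 ≈ 23.500.

E[X] = 47/2 = 23.500.


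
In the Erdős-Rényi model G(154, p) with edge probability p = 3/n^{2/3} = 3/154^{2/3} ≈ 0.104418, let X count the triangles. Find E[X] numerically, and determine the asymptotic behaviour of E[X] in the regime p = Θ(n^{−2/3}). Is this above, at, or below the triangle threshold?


Number of potential triangles: C(154, 3) = 596904.
Each occurs with probability p³ ≈ (0.104418)³ ≈ 1.13847192e-03.
By linearity: E[X] = C(154, 3)·p³ ≈ 596904 · 1.13847192e-03 ≈ 679.558442.
Since α = 2/3 < 1, p = c/n^{2/3} ≫ 1/n is above the triangle threshold p ~ 1/n. Asymptotically E[X] ~ (c³/6)·n^{3(1−α)} = (3³/6)·n^{1} → ∞; triangles are abundant w.h.p.

E[X] ≈ 679.558442; in regime p = Θ(1/n^{2/3}) E[X] diverges (above the triangle threshold p ~ 1/n).


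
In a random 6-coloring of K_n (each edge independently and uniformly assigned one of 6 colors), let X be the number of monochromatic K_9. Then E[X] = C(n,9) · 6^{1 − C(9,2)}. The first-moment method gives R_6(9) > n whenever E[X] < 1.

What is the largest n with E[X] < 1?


We need C(n, 9) · 6^{1 − 36} < 1, i.e. C(n, 9) < 6^{36 − 1} = 1719070799748422591028658176.
Check values of n near the boundary:
  n = 4407: C(4407, 9) = 1713856532599459170657070050; 1713856532599459170657070050 < 1719070799748422591028658176? YES
  n = 4408: C(4408, 9) = 1717362945146264156457459600; 1717362945146264156457459600 < 1719070799748422591028658176? YES
  n = 4409: C(4409, 9) = 1720875732988608787686577131; 1720875732988608787686577131 < 1719070799748422591028658176? NO
  n = 4410: C(4410, 9) = 1724394906266704102180823710; 1724394906266704102180823710 < 1719070799748422591028658176? NO
The largest n with C(n, 9) < 1719070799748422591028658176 is n = 4408 (where E[X] = 35778394690547169926197075/35813974994758803979763712 ≈ 0.9990065). Hence R_6(9) > 4408, i.e. R_6(9) ≥ 4409.

Largest n = 4408; hence R_6(9) > 4408.
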